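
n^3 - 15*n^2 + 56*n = n*(n - 8)*(n - 7)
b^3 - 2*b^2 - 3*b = b*(b - 3)*(b + 1)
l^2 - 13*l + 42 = (l - 7)*(l - 6)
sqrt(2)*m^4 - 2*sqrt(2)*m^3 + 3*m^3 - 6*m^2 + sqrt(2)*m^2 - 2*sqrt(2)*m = m*(m - 2)*(m + sqrt(2))*(sqrt(2)*m + 1)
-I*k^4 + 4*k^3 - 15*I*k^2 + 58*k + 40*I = (k - 4*I)*(k + 2*I)*(k + 5*I)*(-I*k + 1)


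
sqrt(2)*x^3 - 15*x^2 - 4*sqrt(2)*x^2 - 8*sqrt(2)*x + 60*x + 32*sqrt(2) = (x - 4)*(x - 8*sqrt(2))*(sqrt(2)*x + 1)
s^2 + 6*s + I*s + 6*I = (s + 6)*(s + I)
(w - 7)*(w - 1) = w^2 - 8*w + 7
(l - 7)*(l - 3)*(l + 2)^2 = l^4 - 6*l^3 - 15*l^2 + 44*l + 84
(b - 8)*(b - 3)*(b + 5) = b^3 - 6*b^2 - 31*b + 120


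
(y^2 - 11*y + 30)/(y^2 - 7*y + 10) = (y - 6)/(y - 2)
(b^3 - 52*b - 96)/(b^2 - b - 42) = (b^2 - 6*b - 16)/(b - 7)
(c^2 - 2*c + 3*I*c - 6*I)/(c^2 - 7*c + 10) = (c + 3*I)/(c - 5)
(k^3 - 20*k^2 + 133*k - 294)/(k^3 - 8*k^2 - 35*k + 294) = (k - 6)/(k + 6)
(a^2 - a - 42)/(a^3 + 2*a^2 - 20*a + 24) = (a - 7)/(a^2 - 4*a + 4)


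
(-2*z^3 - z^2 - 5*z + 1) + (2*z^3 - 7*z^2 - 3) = -8*z^2 - 5*z - 2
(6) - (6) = 0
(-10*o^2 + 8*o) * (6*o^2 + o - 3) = -60*o^4 + 38*o^3 + 38*o^2 - 24*o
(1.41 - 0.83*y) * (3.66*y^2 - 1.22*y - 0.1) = -3.0378*y^3 + 6.1732*y^2 - 1.6372*y - 0.141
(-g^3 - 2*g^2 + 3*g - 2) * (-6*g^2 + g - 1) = 6*g^5 + 11*g^4 - 19*g^3 + 17*g^2 - 5*g + 2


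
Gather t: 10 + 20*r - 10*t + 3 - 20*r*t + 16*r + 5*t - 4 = 36*r + t*(-20*r - 5) + 9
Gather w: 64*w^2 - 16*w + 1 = 64*w^2 - 16*w + 1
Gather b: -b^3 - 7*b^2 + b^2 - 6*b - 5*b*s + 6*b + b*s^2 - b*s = -b^3 - 6*b^2 + b*(s^2 - 6*s)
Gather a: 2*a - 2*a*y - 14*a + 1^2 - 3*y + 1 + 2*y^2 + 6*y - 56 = a*(-2*y - 12) + 2*y^2 + 3*y - 54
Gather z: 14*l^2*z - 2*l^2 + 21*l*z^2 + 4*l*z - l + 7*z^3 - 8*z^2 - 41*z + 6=-2*l^2 - l + 7*z^3 + z^2*(21*l - 8) + z*(14*l^2 + 4*l - 41) + 6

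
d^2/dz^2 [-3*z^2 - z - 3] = -6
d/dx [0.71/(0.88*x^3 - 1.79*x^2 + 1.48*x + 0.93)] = (-1.8744*x^2 + 2.5418*x - 1.0508)/(0.88*x^3 - 1.79*x^2 + 1.48*x + 0.93)^2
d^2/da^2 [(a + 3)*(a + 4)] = 2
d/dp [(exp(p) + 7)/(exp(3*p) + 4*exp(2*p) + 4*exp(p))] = (-2*exp(2*p) - 21*exp(p) - 14)*exp(-p)/(exp(3*p) + 6*exp(2*p) + 12*exp(p) + 8)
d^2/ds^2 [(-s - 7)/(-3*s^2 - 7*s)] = 2*(9*s^3 + 189*s^2 + 441*s + 343)/(s^3*(27*s^3 + 189*s^2 + 441*s + 343))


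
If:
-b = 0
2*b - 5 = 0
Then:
No Solution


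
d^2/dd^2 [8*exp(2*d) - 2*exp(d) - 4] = (32*exp(d) - 2)*exp(d)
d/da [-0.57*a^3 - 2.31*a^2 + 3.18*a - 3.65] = -1.71*a^2 - 4.62*a + 3.18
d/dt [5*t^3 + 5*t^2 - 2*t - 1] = 15*t^2 + 10*t - 2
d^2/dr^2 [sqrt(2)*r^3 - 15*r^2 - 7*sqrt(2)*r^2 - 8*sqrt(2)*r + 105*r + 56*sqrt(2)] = 6*sqrt(2)*r - 30 - 14*sqrt(2)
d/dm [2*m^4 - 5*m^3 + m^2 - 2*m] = 8*m^3 - 15*m^2 + 2*m - 2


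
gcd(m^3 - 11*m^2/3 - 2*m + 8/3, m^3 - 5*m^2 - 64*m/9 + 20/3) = m - 2/3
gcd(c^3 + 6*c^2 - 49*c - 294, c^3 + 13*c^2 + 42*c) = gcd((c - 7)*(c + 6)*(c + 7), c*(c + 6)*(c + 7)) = c^2 + 13*c + 42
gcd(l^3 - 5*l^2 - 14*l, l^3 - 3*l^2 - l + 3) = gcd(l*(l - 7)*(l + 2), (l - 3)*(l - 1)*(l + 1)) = 1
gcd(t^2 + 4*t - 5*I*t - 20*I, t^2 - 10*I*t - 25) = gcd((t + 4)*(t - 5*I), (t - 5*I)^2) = t - 5*I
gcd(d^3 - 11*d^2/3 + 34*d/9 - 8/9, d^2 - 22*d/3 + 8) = d - 4/3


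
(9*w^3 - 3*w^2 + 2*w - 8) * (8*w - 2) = 72*w^4 - 42*w^3 + 22*w^2 - 68*w + 16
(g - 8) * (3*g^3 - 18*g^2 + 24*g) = 3*g^4 - 42*g^3 + 168*g^2 - 192*g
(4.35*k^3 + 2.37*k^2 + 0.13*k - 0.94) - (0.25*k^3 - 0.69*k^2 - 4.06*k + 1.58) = 4.1*k^3 + 3.06*k^2 + 4.19*k - 2.52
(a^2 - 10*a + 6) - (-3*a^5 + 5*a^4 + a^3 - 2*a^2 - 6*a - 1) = 3*a^5 - 5*a^4 - a^3 + 3*a^2 - 4*a + 7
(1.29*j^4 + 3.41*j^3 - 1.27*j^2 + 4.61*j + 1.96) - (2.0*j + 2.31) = 1.29*j^4 + 3.41*j^3 - 1.27*j^2 + 2.61*j - 0.35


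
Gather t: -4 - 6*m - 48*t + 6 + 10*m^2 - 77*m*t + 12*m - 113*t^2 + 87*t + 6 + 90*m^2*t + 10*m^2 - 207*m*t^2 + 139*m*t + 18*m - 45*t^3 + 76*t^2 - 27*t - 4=20*m^2 + 24*m - 45*t^3 + t^2*(-207*m - 37) + t*(90*m^2 + 62*m + 12) + 4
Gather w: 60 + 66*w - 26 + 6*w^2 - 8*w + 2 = 6*w^2 + 58*w + 36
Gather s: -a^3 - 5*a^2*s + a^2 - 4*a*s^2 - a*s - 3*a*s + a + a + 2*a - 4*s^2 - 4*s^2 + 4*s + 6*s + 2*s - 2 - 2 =-a^3 + a^2 + 4*a + s^2*(-4*a - 8) + s*(-5*a^2 - 4*a + 12) - 4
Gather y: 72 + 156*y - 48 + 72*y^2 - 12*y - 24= 72*y^2 + 144*y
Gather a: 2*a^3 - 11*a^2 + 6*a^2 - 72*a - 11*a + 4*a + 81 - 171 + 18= 2*a^3 - 5*a^2 - 79*a - 72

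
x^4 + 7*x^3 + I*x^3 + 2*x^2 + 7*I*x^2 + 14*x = x*(x + 7)*(x - I)*(x + 2*I)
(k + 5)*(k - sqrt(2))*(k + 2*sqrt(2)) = k^3 + sqrt(2)*k^2 + 5*k^2 - 4*k + 5*sqrt(2)*k - 20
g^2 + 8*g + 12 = (g + 2)*(g + 6)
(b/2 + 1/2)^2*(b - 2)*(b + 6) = b^4/4 + 3*b^3/2 - 3*b^2/4 - 5*b - 3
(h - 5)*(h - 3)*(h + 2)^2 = h^4 - 4*h^3 - 13*h^2 + 28*h + 60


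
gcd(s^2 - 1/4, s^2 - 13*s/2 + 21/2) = 1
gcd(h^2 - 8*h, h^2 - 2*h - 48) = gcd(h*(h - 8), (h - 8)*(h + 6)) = h - 8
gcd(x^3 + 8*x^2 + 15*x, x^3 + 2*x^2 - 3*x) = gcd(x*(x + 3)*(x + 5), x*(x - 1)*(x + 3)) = x^2 + 3*x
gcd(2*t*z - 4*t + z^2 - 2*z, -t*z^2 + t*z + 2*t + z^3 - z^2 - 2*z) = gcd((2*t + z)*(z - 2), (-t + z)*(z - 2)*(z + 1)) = z - 2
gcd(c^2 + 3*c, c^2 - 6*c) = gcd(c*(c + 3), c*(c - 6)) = c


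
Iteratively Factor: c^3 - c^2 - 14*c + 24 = (c - 3)*(c^2 + 2*c - 8) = (c - 3)*(c - 2)*(c + 4)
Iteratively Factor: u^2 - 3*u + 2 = (u - 1)*(u - 2)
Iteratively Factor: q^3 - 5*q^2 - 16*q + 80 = (q - 4)*(q^2 - q - 20) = (q - 5)*(q - 4)*(q + 4)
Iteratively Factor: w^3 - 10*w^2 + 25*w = (w - 5)*(w^2 - 5*w) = (w - 5)^2*(w)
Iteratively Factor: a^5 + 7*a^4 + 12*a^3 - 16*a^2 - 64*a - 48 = (a - 2)*(a^4 + 9*a^3 + 30*a^2 + 44*a + 24) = (a - 2)*(a + 2)*(a^3 + 7*a^2 + 16*a + 12) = (a - 2)*(a + 2)^2*(a^2 + 5*a + 6) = (a - 2)*(a + 2)^2*(a + 3)*(a + 2)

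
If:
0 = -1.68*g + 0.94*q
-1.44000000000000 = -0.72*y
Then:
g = 0.55952380952381*q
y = 2.00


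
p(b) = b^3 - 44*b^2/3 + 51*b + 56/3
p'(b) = 3*b^2 - 88*b/3 + 51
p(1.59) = 66.70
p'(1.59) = 11.94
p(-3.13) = -315.32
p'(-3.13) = 172.20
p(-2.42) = -204.82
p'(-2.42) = 139.56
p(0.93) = 54.22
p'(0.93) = 26.31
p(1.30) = 62.38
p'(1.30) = 17.94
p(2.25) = 70.56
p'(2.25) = 0.19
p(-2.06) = -157.37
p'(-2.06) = 124.16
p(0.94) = 54.48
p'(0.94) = 26.08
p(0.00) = 18.67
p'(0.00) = 51.00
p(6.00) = 12.67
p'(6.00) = -17.00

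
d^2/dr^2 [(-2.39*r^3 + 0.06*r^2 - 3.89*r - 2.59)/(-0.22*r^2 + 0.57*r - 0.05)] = (1.11022302462516e-16*r^5 + 8.88178419700125e-16*r^4 + 1.861946*r^3 + 0.347406*r^2 - 2.169606*r + 1.847432)/(0.010648*r^6 - 0.082764*r^5 + 0.221694*r^4 - 0.222813*r^3 + 0.050385*r^2 - 0.004275*r + 0.000125)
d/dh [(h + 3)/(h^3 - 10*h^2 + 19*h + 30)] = (h^3 - 10*h^2 + 19*h - (h + 3)*(3*h^2 - 20*h + 19) + 30)/(h^3 - 10*h^2 + 19*h + 30)^2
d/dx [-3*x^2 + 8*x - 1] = 8 - 6*x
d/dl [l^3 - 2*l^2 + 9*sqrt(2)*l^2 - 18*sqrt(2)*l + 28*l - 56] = 3*l^2 - 4*l + 18*sqrt(2)*l - 18*sqrt(2) + 28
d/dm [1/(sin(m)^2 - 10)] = -4*sin(2*m)/(cos(2*m) + 19)^2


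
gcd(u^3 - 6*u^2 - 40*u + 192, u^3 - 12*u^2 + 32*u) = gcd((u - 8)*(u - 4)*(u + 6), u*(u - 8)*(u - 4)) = u^2 - 12*u + 32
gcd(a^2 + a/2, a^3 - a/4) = a^2 + a/2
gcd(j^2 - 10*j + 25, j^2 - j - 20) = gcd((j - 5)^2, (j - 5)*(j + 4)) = j - 5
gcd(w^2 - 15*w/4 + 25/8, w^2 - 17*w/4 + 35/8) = w - 5/2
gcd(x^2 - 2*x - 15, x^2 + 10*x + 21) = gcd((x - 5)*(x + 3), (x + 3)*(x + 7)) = x + 3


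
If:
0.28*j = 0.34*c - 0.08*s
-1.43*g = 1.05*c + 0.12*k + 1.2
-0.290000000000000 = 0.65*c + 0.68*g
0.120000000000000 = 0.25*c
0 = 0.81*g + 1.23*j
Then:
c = 0.48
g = -0.89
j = 0.58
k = -3.65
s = -0.00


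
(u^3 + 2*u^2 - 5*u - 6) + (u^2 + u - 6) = u^3 + 3*u^2 - 4*u - 12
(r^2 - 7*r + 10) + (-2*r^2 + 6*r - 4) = -r^2 - r + 6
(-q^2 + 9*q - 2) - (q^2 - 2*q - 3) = -2*q^2 + 11*q + 1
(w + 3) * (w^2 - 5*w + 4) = w^3 - 2*w^2 - 11*w + 12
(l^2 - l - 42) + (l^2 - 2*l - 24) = 2*l^2 - 3*l - 66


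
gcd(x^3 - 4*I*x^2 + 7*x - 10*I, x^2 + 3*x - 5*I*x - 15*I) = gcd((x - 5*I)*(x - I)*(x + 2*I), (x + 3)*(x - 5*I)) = x - 5*I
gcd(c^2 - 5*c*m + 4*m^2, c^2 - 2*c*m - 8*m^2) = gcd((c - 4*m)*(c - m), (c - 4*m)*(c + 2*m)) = c - 4*m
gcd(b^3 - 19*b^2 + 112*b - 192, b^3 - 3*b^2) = b - 3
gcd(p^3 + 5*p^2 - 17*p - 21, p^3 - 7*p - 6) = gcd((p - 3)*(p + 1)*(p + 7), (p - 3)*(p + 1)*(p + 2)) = p^2 - 2*p - 3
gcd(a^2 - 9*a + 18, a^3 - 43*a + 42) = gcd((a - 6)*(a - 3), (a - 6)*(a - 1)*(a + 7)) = a - 6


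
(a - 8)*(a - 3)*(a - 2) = a^3 - 13*a^2 + 46*a - 48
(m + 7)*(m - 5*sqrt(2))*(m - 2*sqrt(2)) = m^3 - 7*sqrt(2)*m^2 + 7*m^2 - 49*sqrt(2)*m + 20*m + 140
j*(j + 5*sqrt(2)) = j^2 + 5*sqrt(2)*j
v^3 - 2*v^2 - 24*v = v*(v - 6)*(v + 4)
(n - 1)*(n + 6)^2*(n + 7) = n^4 + 18*n^3 + 101*n^2 + 132*n - 252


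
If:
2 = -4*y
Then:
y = -1/2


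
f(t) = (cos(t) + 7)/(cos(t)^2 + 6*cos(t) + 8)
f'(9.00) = 0.80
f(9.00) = 1.81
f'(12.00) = -0.13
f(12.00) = 0.57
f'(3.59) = -0.83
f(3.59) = 1.79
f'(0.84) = 0.21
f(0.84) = 0.62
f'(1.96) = 0.77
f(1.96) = 1.13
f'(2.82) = 0.66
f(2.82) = 1.89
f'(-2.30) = -0.95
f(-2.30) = 1.42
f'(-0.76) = -0.19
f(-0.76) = 0.60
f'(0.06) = 0.01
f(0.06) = 0.53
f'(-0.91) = -0.23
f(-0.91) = 0.63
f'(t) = (2*sin(t)*cos(t) + 6*sin(t))*(cos(t) + 7)/(cos(t)^2 + 6*cos(t) + 8)^2 - sin(t)/(cos(t)^2 + 6*cos(t) + 8)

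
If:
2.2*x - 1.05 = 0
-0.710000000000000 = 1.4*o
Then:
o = -0.51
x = 0.48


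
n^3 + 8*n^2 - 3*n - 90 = (n - 3)*(n + 5)*(n + 6)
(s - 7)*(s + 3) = s^2 - 4*s - 21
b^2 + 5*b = b*(b + 5)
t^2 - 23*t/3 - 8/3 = (t - 8)*(t + 1/3)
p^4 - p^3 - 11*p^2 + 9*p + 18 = (p - 3)*(p - 2)*(p + 1)*(p + 3)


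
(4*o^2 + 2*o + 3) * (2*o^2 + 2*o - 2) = 8*o^4 + 12*o^3 + 2*o^2 + 2*o - 6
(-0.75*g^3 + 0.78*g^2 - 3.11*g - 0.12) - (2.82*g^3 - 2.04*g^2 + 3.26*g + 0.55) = -3.57*g^3 + 2.82*g^2 - 6.37*g - 0.67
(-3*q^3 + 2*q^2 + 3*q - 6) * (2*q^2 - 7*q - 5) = -6*q^5 + 25*q^4 + 7*q^3 - 43*q^2 + 27*q + 30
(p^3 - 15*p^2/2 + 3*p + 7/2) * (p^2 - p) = p^5 - 17*p^4/2 + 21*p^3/2 + p^2/2 - 7*p/2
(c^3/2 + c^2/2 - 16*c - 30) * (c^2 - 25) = c^5/2 + c^4/2 - 57*c^3/2 - 85*c^2/2 + 400*c + 750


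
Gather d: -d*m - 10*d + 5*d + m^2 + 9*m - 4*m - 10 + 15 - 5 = d*(-m - 5) + m^2 + 5*m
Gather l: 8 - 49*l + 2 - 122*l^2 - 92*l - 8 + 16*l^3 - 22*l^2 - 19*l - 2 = 16*l^3 - 144*l^2 - 160*l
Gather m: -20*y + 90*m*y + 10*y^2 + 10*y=90*m*y + 10*y^2 - 10*y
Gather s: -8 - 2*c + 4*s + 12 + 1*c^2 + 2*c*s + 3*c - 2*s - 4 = c^2 + c + s*(2*c + 2)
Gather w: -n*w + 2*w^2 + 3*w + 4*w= 2*w^2 + w*(7 - n)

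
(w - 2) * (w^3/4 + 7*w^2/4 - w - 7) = w^4/4 + 5*w^3/4 - 9*w^2/2 - 5*w + 14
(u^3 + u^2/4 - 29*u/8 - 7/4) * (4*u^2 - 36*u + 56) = 4*u^5 - 35*u^4 + 65*u^3/2 + 275*u^2/2 - 140*u - 98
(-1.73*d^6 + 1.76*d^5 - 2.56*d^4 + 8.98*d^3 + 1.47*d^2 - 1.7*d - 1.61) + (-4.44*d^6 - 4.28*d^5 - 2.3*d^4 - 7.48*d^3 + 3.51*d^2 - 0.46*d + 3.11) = -6.17*d^6 - 2.52*d^5 - 4.86*d^4 + 1.5*d^3 + 4.98*d^2 - 2.16*d + 1.5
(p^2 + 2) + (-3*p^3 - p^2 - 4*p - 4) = -3*p^3 - 4*p - 2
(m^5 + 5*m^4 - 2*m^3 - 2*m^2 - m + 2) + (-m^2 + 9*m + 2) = m^5 + 5*m^4 - 2*m^3 - 3*m^2 + 8*m + 4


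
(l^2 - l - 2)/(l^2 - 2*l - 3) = (l - 2)/(l - 3)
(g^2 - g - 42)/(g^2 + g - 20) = (g^2 - g - 42)/(g^2 + g - 20)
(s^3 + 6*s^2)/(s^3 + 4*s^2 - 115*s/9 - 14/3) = 9*s^2/(9*s^2 - 18*s - 7)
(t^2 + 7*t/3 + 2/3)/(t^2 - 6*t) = (3*t^2 + 7*t + 2)/(3*t*(t - 6))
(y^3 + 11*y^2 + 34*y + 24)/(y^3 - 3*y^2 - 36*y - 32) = (y + 6)/(y - 8)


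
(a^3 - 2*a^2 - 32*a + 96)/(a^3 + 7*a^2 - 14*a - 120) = (a - 4)/(a + 5)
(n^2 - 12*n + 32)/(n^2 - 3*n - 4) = (n - 8)/(n + 1)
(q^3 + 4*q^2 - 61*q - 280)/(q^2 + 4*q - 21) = (q^2 - 3*q - 40)/(q - 3)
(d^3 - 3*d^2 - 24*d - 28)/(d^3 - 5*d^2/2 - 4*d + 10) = 2*(d^2 - 5*d - 14)/(2*d^2 - 9*d + 10)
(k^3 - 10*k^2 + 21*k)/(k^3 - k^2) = (k^2 - 10*k + 21)/(k*(k - 1))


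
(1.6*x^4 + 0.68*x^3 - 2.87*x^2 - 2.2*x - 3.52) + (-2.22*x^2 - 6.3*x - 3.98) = 1.6*x^4 + 0.68*x^3 - 5.09*x^2 - 8.5*x - 7.5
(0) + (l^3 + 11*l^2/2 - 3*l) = l^3 + 11*l^2/2 - 3*l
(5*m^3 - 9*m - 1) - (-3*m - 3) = 5*m^3 - 6*m + 2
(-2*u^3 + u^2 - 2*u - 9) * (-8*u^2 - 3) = 16*u^5 - 8*u^4 + 22*u^3 + 69*u^2 + 6*u + 27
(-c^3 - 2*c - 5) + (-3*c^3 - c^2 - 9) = -4*c^3 - c^2 - 2*c - 14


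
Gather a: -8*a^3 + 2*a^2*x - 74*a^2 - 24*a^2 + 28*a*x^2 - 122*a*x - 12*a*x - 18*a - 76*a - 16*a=-8*a^3 + a^2*(2*x - 98) + a*(28*x^2 - 134*x - 110)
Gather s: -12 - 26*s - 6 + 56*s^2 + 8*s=56*s^2 - 18*s - 18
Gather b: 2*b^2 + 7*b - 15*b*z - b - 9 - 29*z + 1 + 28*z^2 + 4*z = 2*b^2 + b*(6 - 15*z) + 28*z^2 - 25*z - 8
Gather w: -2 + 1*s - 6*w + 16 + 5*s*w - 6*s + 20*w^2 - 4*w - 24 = -5*s + 20*w^2 + w*(5*s - 10) - 10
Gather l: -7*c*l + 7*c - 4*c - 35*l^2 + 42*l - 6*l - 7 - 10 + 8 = 3*c - 35*l^2 + l*(36 - 7*c) - 9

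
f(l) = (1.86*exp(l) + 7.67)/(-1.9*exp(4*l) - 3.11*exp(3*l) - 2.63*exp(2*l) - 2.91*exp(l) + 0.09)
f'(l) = (1.86*exp(l) + 7.67)*(7.6*exp(4*l) + 9.33*exp(3*l) + 5.26*exp(2*l) + 2.91*exp(l))/(-1.9*exp(4*l) - 3.11*exp(3*l) - 2.63*exp(2*l) - 2.91*exp(l) + 0.09)^2 + 1.86*exp(l)/(-1.9*exp(4*l) - 3.11*exp(3*l) - 2.63*exp(2*l) - 2.91*exp(l) + 0.09) = (10.602*exp(4*l) + 69.8612*exp(3*l) + 76.4529*exp(2*l) + 40.3442*exp(l) + 22.4871)*exp(l)/(3.61*exp(8*l) + 11.818*exp(7*l) + 19.6661*exp(6*l) + 27.4166*exp(5*l) + 24.6751*exp(4*l) + 14.7468*exp(3*l) + 7.9947*exp(2*l) - 0.5238*exp(l) + 0.0081)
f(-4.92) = 111.98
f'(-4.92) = 35.32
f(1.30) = -0.03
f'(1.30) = 0.08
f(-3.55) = 1853.80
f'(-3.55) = 39237.79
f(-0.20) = -1.39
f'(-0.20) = 2.80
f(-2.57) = -52.23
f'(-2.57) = 89.12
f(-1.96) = -20.79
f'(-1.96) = 28.92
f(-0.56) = -2.72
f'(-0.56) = 4.68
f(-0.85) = -4.36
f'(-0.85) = 6.75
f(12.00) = 0.00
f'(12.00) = 0.00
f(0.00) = -0.91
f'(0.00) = 2.01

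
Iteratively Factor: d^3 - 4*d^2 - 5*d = (d - 5)*(d^2 + d) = (d - 5)*(d + 1)*(d)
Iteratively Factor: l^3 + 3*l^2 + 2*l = (l + 2)*(l^2 + l) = l*(l + 2)*(l + 1)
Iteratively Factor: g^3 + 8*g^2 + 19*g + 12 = (g + 3)*(g^2 + 5*g + 4) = (g + 3)*(g + 4)*(g + 1)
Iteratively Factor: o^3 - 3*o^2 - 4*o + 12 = (o - 3)*(o^2 - 4) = (o - 3)*(o + 2)*(o - 2)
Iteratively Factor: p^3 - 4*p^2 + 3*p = (p)*(p^2 - 4*p + 3) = p*(p - 1)*(p - 3)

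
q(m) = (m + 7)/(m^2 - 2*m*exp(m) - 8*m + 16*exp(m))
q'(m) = (m + 7)*(2*m*exp(m) - 2*m - 14*exp(m) + 8)/(m^2 - 2*m*exp(m) - 8*m + 16*exp(m))^2 + 1/(m^2 - 2*m*exp(m) - 8*m + 16*exp(m))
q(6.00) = 0.01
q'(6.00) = -0.00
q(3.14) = 0.05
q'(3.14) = -0.04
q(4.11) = 0.02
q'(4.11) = -0.02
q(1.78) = 0.14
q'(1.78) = -0.11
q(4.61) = 0.02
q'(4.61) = -0.01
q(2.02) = 0.12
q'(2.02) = -0.09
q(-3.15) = 0.11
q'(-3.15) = 0.07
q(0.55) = 0.35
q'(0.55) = -0.20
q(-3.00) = 0.12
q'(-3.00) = 0.07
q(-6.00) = 0.01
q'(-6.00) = 0.01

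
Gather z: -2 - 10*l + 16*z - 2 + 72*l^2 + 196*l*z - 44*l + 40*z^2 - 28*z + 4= 72*l^2 - 54*l + 40*z^2 + z*(196*l - 12)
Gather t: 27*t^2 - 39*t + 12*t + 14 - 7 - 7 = 27*t^2 - 27*t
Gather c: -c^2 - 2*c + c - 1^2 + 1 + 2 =-c^2 - c + 2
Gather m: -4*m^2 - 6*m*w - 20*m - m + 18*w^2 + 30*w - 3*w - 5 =-4*m^2 + m*(-6*w - 21) + 18*w^2 + 27*w - 5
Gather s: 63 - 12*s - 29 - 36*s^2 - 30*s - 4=-36*s^2 - 42*s + 30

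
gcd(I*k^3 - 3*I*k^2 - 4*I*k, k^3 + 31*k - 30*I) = 1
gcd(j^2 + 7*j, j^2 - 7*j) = j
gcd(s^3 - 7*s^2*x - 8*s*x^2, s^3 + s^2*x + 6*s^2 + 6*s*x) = s^2 + s*x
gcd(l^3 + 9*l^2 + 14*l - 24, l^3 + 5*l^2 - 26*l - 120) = l^2 + 10*l + 24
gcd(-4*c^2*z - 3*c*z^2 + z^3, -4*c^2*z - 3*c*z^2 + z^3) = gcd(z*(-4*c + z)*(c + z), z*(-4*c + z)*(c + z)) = -4*c^2*z - 3*c*z^2 + z^3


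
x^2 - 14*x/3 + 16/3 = (x - 8/3)*(x - 2)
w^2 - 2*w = w*(w - 2)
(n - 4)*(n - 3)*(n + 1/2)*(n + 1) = n^4 - 11*n^3/2 + 2*n^2 + 29*n/2 + 6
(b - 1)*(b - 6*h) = b^2 - 6*b*h - b + 6*h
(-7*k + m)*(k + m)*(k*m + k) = -7*k^3*m - 7*k^3 - 6*k^2*m^2 - 6*k^2*m + k*m^3 + k*m^2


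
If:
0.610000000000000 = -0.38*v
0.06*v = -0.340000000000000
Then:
No Solution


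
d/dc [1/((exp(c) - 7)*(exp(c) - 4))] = (11 - 2*exp(c))*exp(c)/(exp(4*c) - 22*exp(3*c) + 177*exp(2*c) - 616*exp(c) + 784)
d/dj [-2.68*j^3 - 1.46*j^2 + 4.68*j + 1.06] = -8.04*j^2 - 2.92*j + 4.68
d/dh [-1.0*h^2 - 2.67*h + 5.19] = -2.0*h - 2.67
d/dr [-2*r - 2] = -2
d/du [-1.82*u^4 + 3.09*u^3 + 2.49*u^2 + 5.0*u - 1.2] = -7.28*u^3 + 9.27*u^2 + 4.98*u + 5.0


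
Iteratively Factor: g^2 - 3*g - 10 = (g - 5)*(g + 2)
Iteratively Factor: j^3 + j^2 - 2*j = (j)*(j^2 + j - 2) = j*(j + 2)*(j - 1)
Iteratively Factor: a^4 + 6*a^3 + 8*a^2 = (a + 2)*(a^3 + 4*a^2) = a*(a + 2)*(a^2 + 4*a) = a^2*(a + 2)*(a + 4)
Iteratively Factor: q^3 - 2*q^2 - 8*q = (q + 2)*(q^2 - 4*q) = q*(q + 2)*(q - 4)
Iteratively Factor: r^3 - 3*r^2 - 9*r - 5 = (r + 1)*(r^2 - 4*r - 5) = (r - 5)*(r + 1)*(r + 1)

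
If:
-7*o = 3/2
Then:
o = -3/14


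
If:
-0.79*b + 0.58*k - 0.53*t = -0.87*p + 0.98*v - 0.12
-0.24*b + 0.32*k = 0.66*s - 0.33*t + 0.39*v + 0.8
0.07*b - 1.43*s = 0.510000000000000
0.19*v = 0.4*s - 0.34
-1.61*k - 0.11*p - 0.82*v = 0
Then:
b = 9.70357142857143*v + 24.65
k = -1.71838024449841*v - 2.66680508187759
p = 17.6962926694768*v + 39.0323289256629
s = 0.475*v + 0.85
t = 10.8552691548383*v + 24.6375079581843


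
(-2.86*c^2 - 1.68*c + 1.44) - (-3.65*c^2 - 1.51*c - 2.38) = 0.79*c^2 - 0.17*c + 3.82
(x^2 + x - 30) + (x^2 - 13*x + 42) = 2*x^2 - 12*x + 12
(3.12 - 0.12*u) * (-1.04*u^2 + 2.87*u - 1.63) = 0.1248*u^3 - 3.5892*u^2 + 9.15*u - 5.0856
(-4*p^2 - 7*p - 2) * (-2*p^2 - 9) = 8*p^4 + 14*p^3 + 40*p^2 + 63*p + 18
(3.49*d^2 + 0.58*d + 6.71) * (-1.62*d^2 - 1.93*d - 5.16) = -5.6538*d^4 - 7.6753*d^3 - 29.998*d^2 - 15.9431*d - 34.6236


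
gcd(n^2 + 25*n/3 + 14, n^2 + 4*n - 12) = n + 6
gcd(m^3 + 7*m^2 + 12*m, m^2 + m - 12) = m + 4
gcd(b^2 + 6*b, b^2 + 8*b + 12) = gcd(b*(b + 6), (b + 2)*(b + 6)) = b + 6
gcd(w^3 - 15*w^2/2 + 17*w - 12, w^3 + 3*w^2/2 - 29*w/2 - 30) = w - 4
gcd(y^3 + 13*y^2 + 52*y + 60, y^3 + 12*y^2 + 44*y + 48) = y^2 + 8*y + 12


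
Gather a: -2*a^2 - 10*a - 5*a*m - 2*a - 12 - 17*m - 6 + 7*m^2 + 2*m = -2*a^2 + a*(-5*m - 12) + 7*m^2 - 15*m - 18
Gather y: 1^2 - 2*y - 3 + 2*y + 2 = 0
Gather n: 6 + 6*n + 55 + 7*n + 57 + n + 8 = 14*n + 126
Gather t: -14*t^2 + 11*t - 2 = -14*t^2 + 11*t - 2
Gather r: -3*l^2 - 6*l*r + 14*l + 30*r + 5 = -3*l^2 + 14*l + r*(30 - 6*l) + 5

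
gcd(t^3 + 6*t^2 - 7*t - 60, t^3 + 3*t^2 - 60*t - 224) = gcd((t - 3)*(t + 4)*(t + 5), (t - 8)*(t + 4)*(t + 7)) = t + 4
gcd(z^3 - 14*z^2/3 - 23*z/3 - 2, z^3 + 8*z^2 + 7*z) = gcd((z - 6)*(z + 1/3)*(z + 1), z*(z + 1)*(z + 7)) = z + 1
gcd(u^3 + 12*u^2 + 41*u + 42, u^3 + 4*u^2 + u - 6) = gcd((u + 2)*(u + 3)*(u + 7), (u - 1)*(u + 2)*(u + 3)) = u^2 + 5*u + 6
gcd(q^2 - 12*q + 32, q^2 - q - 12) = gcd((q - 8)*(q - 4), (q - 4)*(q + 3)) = q - 4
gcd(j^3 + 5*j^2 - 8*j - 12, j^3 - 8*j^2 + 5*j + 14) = j^2 - j - 2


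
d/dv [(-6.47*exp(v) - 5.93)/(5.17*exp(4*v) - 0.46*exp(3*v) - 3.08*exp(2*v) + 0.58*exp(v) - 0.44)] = (100.3497*exp(4*v) + 116.68*exp(3*v) - 28.111*exp(2*v) - 36.5288*exp(v) + 6.2862)*exp(v)/(26.7289*exp(8*v) - 4.7564*exp(7*v) - 31.6356*exp(6*v) + 8.8308*exp(5*v) + 4.4032*exp(4*v) - 3.168*exp(3*v) + 3.0468*exp(2*v) - 0.5104*exp(v) + 0.1936)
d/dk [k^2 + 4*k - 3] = 2*k + 4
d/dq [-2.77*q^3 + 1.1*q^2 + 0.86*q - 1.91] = -8.31*q^2 + 2.2*q + 0.86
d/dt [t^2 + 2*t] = 2*t + 2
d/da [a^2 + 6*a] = 2*a + 6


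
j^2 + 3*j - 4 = (j - 1)*(j + 4)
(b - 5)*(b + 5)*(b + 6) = b^3 + 6*b^2 - 25*b - 150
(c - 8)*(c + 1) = c^2 - 7*c - 8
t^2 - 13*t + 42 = (t - 7)*(t - 6)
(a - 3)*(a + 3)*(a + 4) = a^3 + 4*a^2 - 9*a - 36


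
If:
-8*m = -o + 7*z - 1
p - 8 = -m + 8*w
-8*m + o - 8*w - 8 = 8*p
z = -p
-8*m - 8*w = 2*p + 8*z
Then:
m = 123/149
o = 954/149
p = -17/149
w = -543/596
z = 17/149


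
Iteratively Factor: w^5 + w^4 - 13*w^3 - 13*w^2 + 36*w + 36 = (w + 2)*(w^4 - w^3 - 11*w^2 + 9*w + 18) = (w - 2)*(w + 2)*(w^3 + w^2 - 9*w - 9) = (w - 2)*(w + 1)*(w + 2)*(w^2 - 9) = (w - 3)*(w - 2)*(w + 1)*(w + 2)*(w + 3)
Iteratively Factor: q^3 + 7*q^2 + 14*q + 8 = (q + 4)*(q^2 + 3*q + 2) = (q + 1)*(q + 4)*(q + 2)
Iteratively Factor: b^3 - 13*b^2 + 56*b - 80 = (b - 4)*(b^2 - 9*b + 20) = (b - 5)*(b - 4)*(b - 4)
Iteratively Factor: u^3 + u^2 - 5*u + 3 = (u + 3)*(u^2 - 2*u + 1) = (u - 1)*(u + 3)*(u - 1)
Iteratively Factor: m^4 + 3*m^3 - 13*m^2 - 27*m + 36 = (m - 1)*(m^3 + 4*m^2 - 9*m - 36) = (m - 1)*(m + 3)*(m^2 + m - 12) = (m - 1)*(m + 3)*(m + 4)*(m - 3)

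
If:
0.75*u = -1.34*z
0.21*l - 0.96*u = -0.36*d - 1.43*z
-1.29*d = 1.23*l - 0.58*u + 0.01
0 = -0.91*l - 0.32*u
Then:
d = -0.01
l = 0.00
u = -0.00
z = 0.00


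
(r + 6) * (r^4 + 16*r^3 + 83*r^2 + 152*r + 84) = r^5 + 22*r^4 + 179*r^3 + 650*r^2 + 996*r + 504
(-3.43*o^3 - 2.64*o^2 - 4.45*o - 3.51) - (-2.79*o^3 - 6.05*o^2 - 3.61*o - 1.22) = -0.64*o^3 + 3.41*o^2 - 0.84*o - 2.29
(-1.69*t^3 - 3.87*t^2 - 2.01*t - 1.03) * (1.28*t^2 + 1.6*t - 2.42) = -2.1632*t^5 - 7.6576*t^4 - 4.675*t^3 + 4.831*t^2 + 3.2162*t + 2.4926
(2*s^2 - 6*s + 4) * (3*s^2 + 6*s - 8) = 6*s^4 - 6*s^3 - 40*s^2 + 72*s - 32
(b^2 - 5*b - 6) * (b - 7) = b^3 - 12*b^2 + 29*b + 42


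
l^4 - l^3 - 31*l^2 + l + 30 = (l - 6)*(l - 1)*(l + 1)*(l + 5)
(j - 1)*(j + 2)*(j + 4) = j^3 + 5*j^2 + 2*j - 8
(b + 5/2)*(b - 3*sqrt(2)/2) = b^2 - 3*sqrt(2)*b/2 + 5*b/2 - 15*sqrt(2)/4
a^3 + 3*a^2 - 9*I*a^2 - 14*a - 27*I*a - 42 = (a + 3)*(a - 7*I)*(a - 2*I)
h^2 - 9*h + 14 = (h - 7)*(h - 2)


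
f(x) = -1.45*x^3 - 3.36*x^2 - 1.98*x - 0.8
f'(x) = -4.35*x^2 - 6.72*x - 1.98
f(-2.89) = 11.86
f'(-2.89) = -18.89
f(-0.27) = -0.48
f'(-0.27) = -0.48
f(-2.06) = 1.70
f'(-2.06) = -6.60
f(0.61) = -3.59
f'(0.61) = -7.70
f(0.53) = -3.01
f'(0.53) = -6.76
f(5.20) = -305.83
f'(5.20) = -154.55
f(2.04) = -31.13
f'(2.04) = -33.79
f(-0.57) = -0.49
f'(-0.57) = 0.44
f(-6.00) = 203.32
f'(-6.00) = -118.26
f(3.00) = -76.13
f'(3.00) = -61.29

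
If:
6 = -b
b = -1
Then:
No Solution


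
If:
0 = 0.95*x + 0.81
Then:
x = -0.85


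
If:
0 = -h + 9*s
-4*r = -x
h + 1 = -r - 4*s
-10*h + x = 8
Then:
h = -54/71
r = 7/71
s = -6/71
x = 28/71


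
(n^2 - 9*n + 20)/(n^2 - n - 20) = (n - 4)/(n + 4)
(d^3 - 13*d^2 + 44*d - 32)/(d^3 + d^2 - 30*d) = (d^3 - 13*d^2 + 44*d - 32)/(d*(d^2 + d - 30))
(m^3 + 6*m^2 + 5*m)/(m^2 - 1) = m*(m + 5)/(m - 1)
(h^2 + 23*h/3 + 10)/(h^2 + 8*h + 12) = (h + 5/3)/(h + 2)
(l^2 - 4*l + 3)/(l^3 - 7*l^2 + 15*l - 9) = 1/(l - 3)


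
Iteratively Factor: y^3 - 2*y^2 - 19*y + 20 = (y - 5)*(y^2 + 3*y - 4) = (y - 5)*(y + 4)*(y - 1)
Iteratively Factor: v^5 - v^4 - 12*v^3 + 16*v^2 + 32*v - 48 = (v - 2)*(v^4 + v^3 - 10*v^2 - 4*v + 24) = (v - 2)^2*(v^3 + 3*v^2 - 4*v - 12) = (v - 2)^2*(v + 3)*(v^2 - 4) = (v - 2)^3*(v + 3)*(v + 2)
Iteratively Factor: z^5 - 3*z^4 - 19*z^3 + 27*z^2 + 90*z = (z + 3)*(z^4 - 6*z^3 - z^2 + 30*z) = z*(z + 3)*(z^3 - 6*z^2 - z + 30) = z*(z + 2)*(z + 3)*(z^2 - 8*z + 15) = z*(z - 3)*(z + 2)*(z + 3)*(z - 5)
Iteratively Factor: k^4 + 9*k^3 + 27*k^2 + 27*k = (k + 3)*(k^3 + 6*k^2 + 9*k) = (k + 3)^2*(k^2 + 3*k) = k*(k + 3)^2*(k + 3)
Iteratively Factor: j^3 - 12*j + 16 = (j - 2)*(j^2 + 2*j - 8) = (j - 2)^2*(j + 4)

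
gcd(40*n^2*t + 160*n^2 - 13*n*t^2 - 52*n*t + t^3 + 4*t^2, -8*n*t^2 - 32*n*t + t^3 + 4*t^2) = -8*n*t - 32*n + t^2 + 4*t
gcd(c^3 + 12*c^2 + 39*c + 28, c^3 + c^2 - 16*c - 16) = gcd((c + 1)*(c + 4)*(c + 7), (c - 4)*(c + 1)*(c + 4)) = c^2 + 5*c + 4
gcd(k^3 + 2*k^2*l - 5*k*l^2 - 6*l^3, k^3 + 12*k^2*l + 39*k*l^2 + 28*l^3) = k + l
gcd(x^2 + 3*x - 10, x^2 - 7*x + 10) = x - 2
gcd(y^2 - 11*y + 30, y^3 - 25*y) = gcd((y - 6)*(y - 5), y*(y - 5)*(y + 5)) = y - 5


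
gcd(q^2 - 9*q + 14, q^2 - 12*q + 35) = q - 7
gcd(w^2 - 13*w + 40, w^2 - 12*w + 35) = w - 5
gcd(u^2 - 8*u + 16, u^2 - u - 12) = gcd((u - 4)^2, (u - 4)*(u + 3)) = u - 4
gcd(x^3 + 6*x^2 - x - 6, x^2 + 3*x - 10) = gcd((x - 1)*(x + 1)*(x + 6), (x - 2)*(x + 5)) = 1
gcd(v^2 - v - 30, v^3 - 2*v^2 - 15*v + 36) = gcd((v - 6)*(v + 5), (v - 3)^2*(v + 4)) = 1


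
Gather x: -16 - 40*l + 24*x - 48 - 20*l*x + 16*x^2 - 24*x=-20*l*x - 40*l + 16*x^2 - 64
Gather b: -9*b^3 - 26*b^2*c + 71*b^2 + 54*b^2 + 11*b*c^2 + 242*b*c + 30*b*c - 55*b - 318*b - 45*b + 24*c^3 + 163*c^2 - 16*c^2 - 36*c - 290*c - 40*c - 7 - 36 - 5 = -9*b^3 + b^2*(125 - 26*c) + b*(11*c^2 + 272*c - 418) + 24*c^3 + 147*c^2 - 366*c - 48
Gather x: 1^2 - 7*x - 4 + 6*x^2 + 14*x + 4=6*x^2 + 7*x + 1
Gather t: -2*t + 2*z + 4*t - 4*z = 2*t - 2*z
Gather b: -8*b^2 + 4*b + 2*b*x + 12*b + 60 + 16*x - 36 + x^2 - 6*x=-8*b^2 + b*(2*x + 16) + x^2 + 10*x + 24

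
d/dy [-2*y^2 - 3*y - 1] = -4*y - 3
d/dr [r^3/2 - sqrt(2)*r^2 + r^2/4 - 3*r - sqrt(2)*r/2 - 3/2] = 3*r^2/2 - 2*sqrt(2)*r + r/2 - 3 - sqrt(2)/2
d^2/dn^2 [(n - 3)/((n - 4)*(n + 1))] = 2*(n^3 - 9*n^2 + 39*n - 51)/(n^6 - 9*n^5 + 15*n^4 + 45*n^3 - 60*n^2 - 144*n - 64)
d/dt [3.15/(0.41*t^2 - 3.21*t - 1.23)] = (10.1115 - 2.583*t)/(-0.41*t^2 + 3.21*t + 1.23)^2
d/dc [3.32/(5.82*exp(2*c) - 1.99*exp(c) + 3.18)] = (6.6068 - 38.6448*exp(c))*exp(c)/(5.82*exp(2*c) - 1.99*exp(c) + 3.18)^2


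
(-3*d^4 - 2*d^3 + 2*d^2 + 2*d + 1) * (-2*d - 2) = 6*d^5 + 10*d^4 - 8*d^2 - 6*d - 2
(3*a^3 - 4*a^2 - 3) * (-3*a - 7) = -9*a^4 - 9*a^3 + 28*a^2 + 9*a + 21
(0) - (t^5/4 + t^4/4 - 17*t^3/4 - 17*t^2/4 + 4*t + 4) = -t^5/4 - t^4/4 + 17*t^3/4 + 17*t^2/4 - 4*t - 4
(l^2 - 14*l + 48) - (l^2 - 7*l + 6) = 42 - 7*l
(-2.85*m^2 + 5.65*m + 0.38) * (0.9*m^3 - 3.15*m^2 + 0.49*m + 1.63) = -2.565*m^5 + 14.0625*m^4 - 18.852*m^3 - 3.074*m^2 + 9.3957*m + 0.6194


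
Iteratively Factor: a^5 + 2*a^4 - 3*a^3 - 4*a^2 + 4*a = (a + 2)*(a^4 - 3*a^2 + 2*a) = (a + 2)^2*(a^3 - 2*a^2 + a) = (a - 1)*(a + 2)^2*(a^2 - a) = a*(a - 1)*(a + 2)^2*(a - 1)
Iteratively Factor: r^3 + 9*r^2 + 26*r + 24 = (r + 3)*(r^2 + 6*r + 8) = (r + 3)*(r + 4)*(r + 2)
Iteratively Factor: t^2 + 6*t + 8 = (t + 2)*(t + 4)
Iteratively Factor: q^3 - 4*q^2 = (q)*(q^2 - 4*q) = q*(q - 4)*(q)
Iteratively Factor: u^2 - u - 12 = (u + 3)*(u - 4)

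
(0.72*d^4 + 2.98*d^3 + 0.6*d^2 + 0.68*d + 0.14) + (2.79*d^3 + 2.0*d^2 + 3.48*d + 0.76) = 0.72*d^4 + 5.77*d^3 + 2.6*d^2 + 4.16*d + 0.9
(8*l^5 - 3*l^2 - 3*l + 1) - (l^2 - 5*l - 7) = 8*l^5 - 4*l^2 + 2*l + 8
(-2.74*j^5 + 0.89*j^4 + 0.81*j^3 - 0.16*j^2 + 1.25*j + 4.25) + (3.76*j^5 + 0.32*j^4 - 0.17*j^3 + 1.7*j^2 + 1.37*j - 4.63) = 1.02*j^5 + 1.21*j^4 + 0.64*j^3 + 1.54*j^2 + 2.62*j - 0.38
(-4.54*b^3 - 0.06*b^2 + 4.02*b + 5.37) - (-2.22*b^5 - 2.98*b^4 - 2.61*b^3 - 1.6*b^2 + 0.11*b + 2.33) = 2.22*b^5 + 2.98*b^4 - 1.93*b^3 + 1.54*b^2 + 3.91*b + 3.04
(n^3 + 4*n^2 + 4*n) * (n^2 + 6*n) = n^5 + 10*n^4 + 28*n^3 + 24*n^2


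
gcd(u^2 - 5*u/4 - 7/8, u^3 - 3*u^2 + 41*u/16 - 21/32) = u - 7/4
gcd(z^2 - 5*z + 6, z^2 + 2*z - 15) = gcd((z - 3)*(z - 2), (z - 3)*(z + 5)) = z - 3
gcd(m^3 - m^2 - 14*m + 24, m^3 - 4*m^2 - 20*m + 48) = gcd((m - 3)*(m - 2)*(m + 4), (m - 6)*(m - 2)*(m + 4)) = m^2 + 2*m - 8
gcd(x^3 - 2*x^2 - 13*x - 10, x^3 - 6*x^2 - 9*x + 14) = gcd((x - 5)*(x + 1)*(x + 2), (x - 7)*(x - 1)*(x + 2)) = x + 2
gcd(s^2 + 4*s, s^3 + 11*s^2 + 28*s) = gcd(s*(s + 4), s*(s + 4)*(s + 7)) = s^2 + 4*s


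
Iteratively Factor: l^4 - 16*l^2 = (l)*(l^3 - 16*l) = l*(l - 4)*(l^2 + 4*l) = l*(l - 4)*(l + 4)*(l)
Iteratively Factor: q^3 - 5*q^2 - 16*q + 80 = (q - 4)*(q^2 - q - 20) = (q - 5)*(q - 4)*(q + 4)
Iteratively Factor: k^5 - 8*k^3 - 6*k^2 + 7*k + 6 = (k - 3)*(k^4 + 3*k^3 + k^2 - 3*k - 2) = (k - 3)*(k + 1)*(k^3 + 2*k^2 - k - 2) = (k - 3)*(k + 1)*(k + 2)*(k^2 - 1) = (k - 3)*(k + 1)^2*(k + 2)*(k - 1)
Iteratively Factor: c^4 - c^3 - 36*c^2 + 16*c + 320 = (c + 4)*(c^3 - 5*c^2 - 16*c + 80) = (c - 5)*(c + 4)*(c^2 - 16) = (c - 5)*(c + 4)^2*(c - 4)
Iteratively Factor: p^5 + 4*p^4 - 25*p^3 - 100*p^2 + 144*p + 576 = (p + 3)*(p^4 + p^3 - 28*p^2 - 16*p + 192) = (p + 3)*(p + 4)*(p^3 - 3*p^2 - 16*p + 48) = (p - 3)*(p + 3)*(p + 4)*(p^2 - 16) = (p - 4)*(p - 3)*(p + 3)*(p + 4)*(p + 4)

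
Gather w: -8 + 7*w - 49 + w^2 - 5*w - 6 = w^2 + 2*w - 63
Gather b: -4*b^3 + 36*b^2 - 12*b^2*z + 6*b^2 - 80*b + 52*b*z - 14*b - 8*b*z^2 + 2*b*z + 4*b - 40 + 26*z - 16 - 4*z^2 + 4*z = -4*b^3 + b^2*(42 - 12*z) + b*(-8*z^2 + 54*z - 90) - 4*z^2 + 30*z - 56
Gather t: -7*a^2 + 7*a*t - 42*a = -7*a^2 + 7*a*t - 42*a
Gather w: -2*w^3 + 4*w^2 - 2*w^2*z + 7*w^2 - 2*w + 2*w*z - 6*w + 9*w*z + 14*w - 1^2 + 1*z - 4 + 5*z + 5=-2*w^3 + w^2*(11 - 2*z) + w*(11*z + 6) + 6*z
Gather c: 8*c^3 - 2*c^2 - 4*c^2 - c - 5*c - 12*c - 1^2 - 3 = 8*c^3 - 6*c^2 - 18*c - 4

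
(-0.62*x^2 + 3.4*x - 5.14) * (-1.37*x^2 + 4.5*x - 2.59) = 0.8494*x^4 - 7.448*x^3 + 23.9476*x^2 - 31.936*x + 13.3126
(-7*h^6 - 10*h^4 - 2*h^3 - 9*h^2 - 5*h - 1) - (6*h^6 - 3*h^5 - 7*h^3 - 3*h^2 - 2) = -13*h^6 + 3*h^5 - 10*h^4 + 5*h^3 - 6*h^2 - 5*h + 1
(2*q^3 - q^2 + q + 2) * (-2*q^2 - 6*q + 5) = -4*q^5 - 10*q^4 + 14*q^3 - 15*q^2 - 7*q + 10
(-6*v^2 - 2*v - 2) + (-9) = -6*v^2 - 2*v - 11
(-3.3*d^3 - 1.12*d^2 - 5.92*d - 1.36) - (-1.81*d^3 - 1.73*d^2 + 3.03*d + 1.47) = -1.49*d^3 + 0.61*d^2 - 8.95*d - 2.83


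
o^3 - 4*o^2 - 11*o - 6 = (o - 6)*(o + 1)^2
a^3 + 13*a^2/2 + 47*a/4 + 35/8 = (a + 1/2)*(a + 5/2)*(a + 7/2)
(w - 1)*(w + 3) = w^2 + 2*w - 3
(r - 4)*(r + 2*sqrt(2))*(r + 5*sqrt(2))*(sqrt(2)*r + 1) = sqrt(2)*r^4 - 4*sqrt(2)*r^3 + 15*r^3 - 60*r^2 + 27*sqrt(2)*r^2 - 108*sqrt(2)*r + 20*r - 80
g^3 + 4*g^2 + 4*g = g*(g + 2)^2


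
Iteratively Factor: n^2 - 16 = (n + 4)*(n - 4)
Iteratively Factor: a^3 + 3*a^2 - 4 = (a + 2)*(a^2 + a - 2) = (a + 2)^2*(a - 1)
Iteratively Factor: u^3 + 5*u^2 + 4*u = (u + 1)*(u^2 + 4*u) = u*(u + 1)*(u + 4)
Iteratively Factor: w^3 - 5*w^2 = (w)*(w^2 - 5*w) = w^2*(w - 5)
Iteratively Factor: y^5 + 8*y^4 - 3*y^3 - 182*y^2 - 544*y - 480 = (y - 5)*(y^4 + 13*y^3 + 62*y^2 + 128*y + 96) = (y - 5)*(y + 4)*(y^3 + 9*y^2 + 26*y + 24) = (y - 5)*(y + 3)*(y + 4)*(y^2 + 6*y + 8) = (y - 5)*(y + 2)*(y + 3)*(y + 4)*(y + 4)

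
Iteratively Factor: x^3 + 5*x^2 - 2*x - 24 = (x + 3)*(x^2 + 2*x - 8) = (x + 3)*(x + 4)*(x - 2)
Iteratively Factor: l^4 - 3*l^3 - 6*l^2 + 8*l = (l)*(l^3 - 3*l^2 - 6*l + 8) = l*(l - 1)*(l^2 - 2*l - 8) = l*(l - 4)*(l - 1)*(l + 2)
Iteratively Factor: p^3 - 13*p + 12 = (p + 4)*(p^2 - 4*p + 3) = (p - 3)*(p + 4)*(p - 1)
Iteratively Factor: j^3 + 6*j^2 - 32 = (j + 4)*(j^2 + 2*j - 8) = (j - 2)*(j + 4)*(j + 4)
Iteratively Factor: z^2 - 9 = (z + 3)*(z - 3)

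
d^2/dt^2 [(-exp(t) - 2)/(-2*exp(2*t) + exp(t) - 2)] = (4*exp(4*t) + 34*exp(3*t) - 36*exp(2*t) - 28*exp(t) + 8)*exp(t)/(8*exp(6*t) - 12*exp(5*t) + 30*exp(4*t) - 25*exp(3*t) + 30*exp(2*t) - 12*exp(t) + 8)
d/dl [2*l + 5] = 2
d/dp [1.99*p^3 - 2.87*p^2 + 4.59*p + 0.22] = 5.97*p^2 - 5.74*p + 4.59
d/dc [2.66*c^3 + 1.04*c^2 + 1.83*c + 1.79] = 7.98*c^2 + 2.08*c + 1.83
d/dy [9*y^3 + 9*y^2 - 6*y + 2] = 27*y^2 + 18*y - 6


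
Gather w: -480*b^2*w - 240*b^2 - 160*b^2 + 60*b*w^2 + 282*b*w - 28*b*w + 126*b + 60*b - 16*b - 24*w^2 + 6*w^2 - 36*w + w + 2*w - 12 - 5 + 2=-400*b^2 + 170*b + w^2*(60*b - 18) + w*(-480*b^2 + 254*b - 33) - 15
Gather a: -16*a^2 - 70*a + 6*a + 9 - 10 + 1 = -16*a^2 - 64*a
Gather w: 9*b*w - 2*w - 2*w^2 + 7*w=-2*w^2 + w*(9*b + 5)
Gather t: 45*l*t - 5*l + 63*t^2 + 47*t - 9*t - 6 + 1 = -5*l + 63*t^2 + t*(45*l + 38) - 5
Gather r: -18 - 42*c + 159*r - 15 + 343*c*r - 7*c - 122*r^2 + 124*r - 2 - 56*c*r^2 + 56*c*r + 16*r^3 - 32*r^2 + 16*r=-49*c + 16*r^3 + r^2*(-56*c - 154) + r*(399*c + 299) - 35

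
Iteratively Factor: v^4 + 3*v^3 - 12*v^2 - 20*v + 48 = (v - 2)*(v^3 + 5*v^2 - 2*v - 24) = (v - 2)^2*(v^2 + 7*v + 12) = (v - 2)^2*(v + 4)*(v + 3)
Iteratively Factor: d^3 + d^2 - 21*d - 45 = (d + 3)*(d^2 - 2*d - 15) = (d + 3)^2*(d - 5)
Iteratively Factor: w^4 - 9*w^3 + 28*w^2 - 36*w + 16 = (w - 1)*(w^3 - 8*w^2 + 20*w - 16) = (w - 2)*(w - 1)*(w^2 - 6*w + 8) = (w - 4)*(w - 2)*(w - 1)*(w - 2)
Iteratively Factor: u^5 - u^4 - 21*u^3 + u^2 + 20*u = (u - 1)*(u^4 - 21*u^2 - 20*u) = (u - 1)*(u + 4)*(u^3 - 4*u^2 - 5*u) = u*(u - 1)*(u + 4)*(u^2 - 4*u - 5) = u*(u - 5)*(u - 1)*(u + 4)*(u + 1)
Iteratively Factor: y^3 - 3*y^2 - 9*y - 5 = (y + 1)*(y^2 - 4*y - 5) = (y - 5)*(y + 1)*(y + 1)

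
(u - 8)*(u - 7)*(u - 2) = u^3 - 17*u^2 + 86*u - 112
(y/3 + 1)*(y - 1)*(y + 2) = y^3/3 + 4*y^2/3 + y/3 - 2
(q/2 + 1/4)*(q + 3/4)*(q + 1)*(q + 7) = q^4/2 + 37*q^3/8 + 139*q^2/16 + 47*q/8 + 21/16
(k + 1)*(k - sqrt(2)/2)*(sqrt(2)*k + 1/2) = sqrt(2)*k^3 - k^2/2 + sqrt(2)*k^2 - k/2 - sqrt(2)*k/4 - sqrt(2)/4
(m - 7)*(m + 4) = m^2 - 3*m - 28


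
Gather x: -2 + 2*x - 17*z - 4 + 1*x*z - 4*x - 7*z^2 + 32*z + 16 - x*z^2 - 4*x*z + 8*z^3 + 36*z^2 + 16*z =x*(-z^2 - 3*z - 2) + 8*z^3 + 29*z^2 + 31*z + 10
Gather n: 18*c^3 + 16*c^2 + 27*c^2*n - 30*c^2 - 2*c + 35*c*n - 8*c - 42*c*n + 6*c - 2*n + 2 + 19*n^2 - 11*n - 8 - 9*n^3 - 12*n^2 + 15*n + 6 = 18*c^3 - 14*c^2 - 4*c - 9*n^3 + 7*n^2 + n*(27*c^2 - 7*c + 2)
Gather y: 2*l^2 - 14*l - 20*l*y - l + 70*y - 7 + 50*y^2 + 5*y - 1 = 2*l^2 - 15*l + 50*y^2 + y*(75 - 20*l) - 8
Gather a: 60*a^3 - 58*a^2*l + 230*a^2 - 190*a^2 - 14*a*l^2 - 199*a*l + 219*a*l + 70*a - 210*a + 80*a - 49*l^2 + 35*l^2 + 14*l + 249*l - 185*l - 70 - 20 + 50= 60*a^3 + a^2*(40 - 58*l) + a*(-14*l^2 + 20*l - 60) - 14*l^2 + 78*l - 40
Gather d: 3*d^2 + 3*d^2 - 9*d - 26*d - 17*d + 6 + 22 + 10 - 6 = 6*d^2 - 52*d + 32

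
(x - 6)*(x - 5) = x^2 - 11*x + 30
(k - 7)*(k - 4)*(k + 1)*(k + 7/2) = k^4 - 13*k^3/2 - 18*k^2 + 175*k/2 + 98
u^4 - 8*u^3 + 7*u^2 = u^2*(u - 7)*(u - 1)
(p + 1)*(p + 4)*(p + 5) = p^3 + 10*p^2 + 29*p + 20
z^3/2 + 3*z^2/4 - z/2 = z*(z/2 + 1)*(z - 1/2)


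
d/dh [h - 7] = 1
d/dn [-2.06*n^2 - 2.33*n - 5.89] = -4.12*n - 2.33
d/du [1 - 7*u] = -7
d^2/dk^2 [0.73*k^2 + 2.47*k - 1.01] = 1.46000000000000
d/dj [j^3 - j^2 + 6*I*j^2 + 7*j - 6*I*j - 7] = 3*j^2 + j*(-2 + 12*I) + 7 - 6*I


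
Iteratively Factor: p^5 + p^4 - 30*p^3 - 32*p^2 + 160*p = (p)*(p^4 + p^3 - 30*p^2 - 32*p + 160) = p*(p + 4)*(p^3 - 3*p^2 - 18*p + 40) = p*(p + 4)^2*(p^2 - 7*p + 10) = p*(p - 2)*(p + 4)^2*(p - 5)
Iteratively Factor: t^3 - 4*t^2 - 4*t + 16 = (t - 2)*(t^2 - 2*t - 8) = (t - 2)*(t + 2)*(t - 4)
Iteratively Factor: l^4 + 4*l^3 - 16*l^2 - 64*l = (l + 4)*(l^3 - 16*l) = (l - 4)*(l + 4)*(l^2 + 4*l) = l*(l - 4)*(l + 4)*(l + 4)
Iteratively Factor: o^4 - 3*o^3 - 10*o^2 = (o + 2)*(o^3 - 5*o^2) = o*(o + 2)*(o^2 - 5*o) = o^2*(o + 2)*(o - 5)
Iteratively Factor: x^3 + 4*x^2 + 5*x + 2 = (x + 1)*(x^2 + 3*x + 2) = (x + 1)^2*(x + 2)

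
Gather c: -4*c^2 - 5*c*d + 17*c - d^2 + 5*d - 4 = -4*c^2 + c*(17 - 5*d) - d^2 + 5*d - 4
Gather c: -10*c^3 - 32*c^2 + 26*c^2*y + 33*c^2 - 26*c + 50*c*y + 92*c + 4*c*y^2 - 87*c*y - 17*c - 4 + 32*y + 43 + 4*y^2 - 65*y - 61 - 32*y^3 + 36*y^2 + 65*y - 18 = -10*c^3 + c^2*(26*y + 1) + c*(4*y^2 - 37*y + 49) - 32*y^3 + 40*y^2 + 32*y - 40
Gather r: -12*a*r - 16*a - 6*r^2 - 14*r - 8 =-16*a - 6*r^2 + r*(-12*a - 14) - 8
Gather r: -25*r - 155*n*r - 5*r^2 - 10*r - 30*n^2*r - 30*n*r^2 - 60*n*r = r^2*(-30*n - 5) + r*(-30*n^2 - 215*n - 35)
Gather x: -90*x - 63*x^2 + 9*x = -63*x^2 - 81*x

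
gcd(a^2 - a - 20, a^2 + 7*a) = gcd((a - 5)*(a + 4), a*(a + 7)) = 1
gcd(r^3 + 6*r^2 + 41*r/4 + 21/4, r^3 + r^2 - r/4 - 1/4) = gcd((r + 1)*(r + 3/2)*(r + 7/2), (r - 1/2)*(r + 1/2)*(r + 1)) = r + 1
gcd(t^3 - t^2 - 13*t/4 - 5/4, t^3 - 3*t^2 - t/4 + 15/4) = t^2 - 3*t/2 - 5/2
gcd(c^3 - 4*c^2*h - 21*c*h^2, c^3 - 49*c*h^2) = c^2 - 7*c*h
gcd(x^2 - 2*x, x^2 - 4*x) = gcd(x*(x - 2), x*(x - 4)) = x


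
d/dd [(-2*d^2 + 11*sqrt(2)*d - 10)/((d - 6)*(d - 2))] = (-11*sqrt(2)*d^2 + 16*d^2 - 28*d - 80 + 132*sqrt(2))/(d^4 - 16*d^3 + 88*d^2 - 192*d + 144)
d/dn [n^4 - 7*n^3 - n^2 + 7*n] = 4*n^3 - 21*n^2 - 2*n + 7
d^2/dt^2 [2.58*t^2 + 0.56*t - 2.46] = 5.16000000000000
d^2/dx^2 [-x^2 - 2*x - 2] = -2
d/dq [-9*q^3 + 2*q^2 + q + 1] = -27*q^2 + 4*q + 1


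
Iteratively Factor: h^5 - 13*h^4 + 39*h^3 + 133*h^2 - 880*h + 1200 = (h - 3)*(h^4 - 10*h^3 + 9*h^2 + 160*h - 400) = (h - 5)*(h - 3)*(h^3 - 5*h^2 - 16*h + 80) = (h - 5)*(h - 4)*(h - 3)*(h^2 - h - 20) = (h - 5)*(h - 4)*(h - 3)*(h + 4)*(h - 5)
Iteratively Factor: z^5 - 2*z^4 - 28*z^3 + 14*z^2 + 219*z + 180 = (z - 5)*(z^4 + 3*z^3 - 13*z^2 - 51*z - 36) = (z - 5)*(z - 4)*(z^3 + 7*z^2 + 15*z + 9) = (z - 5)*(z - 4)*(z + 1)*(z^2 + 6*z + 9) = (z - 5)*(z - 4)*(z + 1)*(z + 3)*(z + 3)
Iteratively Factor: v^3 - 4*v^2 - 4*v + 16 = (v - 4)*(v^2 - 4) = (v - 4)*(v + 2)*(v - 2)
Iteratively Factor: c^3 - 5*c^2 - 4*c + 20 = (c - 2)*(c^2 - 3*c - 10) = (c - 5)*(c - 2)*(c + 2)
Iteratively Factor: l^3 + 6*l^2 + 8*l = (l)*(l^2 + 6*l + 8) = l*(l + 2)*(l + 4)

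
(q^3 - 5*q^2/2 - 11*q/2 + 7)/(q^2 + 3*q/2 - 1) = (2*q^2 - 9*q + 7)/(2*q - 1)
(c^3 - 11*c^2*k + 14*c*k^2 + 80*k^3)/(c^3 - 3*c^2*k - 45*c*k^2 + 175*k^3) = (c^2 - 6*c*k - 16*k^2)/(c^2 + 2*c*k - 35*k^2)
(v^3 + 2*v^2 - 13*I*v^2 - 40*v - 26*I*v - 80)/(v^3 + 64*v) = (v^2 + v*(2 - 5*I) - 10*I)/(v*(v + 8*I))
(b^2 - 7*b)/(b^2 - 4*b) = (b - 7)/(b - 4)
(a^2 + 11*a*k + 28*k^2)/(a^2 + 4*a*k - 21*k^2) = (a + 4*k)/(a - 3*k)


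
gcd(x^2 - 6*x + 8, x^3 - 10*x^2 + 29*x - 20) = x - 4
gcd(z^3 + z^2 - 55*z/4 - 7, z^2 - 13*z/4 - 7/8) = z - 7/2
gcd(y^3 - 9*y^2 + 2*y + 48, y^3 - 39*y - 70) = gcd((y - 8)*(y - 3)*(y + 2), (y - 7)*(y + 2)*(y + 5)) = y + 2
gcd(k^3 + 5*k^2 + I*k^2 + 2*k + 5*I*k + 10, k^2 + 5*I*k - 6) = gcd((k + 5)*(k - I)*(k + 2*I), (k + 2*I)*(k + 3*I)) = k + 2*I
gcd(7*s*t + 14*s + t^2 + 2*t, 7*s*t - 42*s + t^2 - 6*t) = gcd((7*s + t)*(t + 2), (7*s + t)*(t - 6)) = 7*s + t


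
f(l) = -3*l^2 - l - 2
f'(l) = -6*l - 1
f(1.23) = -7.77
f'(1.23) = -8.38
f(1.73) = -12.71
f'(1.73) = -11.38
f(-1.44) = -6.78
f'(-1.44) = 7.64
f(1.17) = -7.28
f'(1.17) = -8.02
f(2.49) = -23.09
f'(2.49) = -15.94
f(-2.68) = -20.87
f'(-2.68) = 15.08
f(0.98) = -5.86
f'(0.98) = -6.88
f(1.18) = -7.36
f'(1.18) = -8.08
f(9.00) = -254.00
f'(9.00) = -55.00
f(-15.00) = -662.00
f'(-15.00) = 89.00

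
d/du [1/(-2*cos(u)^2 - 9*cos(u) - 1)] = -(4*cos(u) + 9)*sin(u)/(9*cos(u) + cos(2*u) + 2)^2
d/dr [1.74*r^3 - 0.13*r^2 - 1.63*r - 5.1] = 5.22*r^2 - 0.26*r - 1.63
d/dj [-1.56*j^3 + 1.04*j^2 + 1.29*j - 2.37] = -4.68*j^2 + 2.08*j + 1.29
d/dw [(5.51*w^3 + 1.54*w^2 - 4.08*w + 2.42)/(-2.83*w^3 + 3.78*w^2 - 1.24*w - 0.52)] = (-7.105427357601e-15*w^5 + 25.186*w^4 - 36.7576*w^3 + 25.463*w^2 - 19.8968*w + 5.1224)/(8.0089*w^6 - 21.3948*w^5 + 21.3068*w^4 - 6.4312*w^3 - 2.3936*w^2 + 1.2896*w + 0.2704)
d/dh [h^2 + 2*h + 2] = 2*h + 2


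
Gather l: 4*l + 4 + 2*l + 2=6*l + 6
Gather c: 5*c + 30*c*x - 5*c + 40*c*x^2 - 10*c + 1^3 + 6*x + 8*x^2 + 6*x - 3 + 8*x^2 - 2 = c*(40*x^2 + 30*x - 10) + 16*x^2 + 12*x - 4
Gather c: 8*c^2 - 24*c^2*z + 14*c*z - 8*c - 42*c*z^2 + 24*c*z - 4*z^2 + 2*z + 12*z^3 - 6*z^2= c^2*(8 - 24*z) + c*(-42*z^2 + 38*z - 8) + 12*z^3 - 10*z^2 + 2*z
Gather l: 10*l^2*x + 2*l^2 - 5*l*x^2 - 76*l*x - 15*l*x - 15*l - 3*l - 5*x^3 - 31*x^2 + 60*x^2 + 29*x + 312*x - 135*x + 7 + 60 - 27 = l^2*(10*x + 2) + l*(-5*x^2 - 91*x - 18) - 5*x^3 + 29*x^2 + 206*x + 40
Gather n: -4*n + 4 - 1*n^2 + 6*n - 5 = -n^2 + 2*n - 1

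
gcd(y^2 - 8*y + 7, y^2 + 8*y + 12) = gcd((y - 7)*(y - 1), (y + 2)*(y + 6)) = 1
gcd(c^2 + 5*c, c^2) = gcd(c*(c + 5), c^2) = c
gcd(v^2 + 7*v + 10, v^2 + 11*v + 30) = v + 5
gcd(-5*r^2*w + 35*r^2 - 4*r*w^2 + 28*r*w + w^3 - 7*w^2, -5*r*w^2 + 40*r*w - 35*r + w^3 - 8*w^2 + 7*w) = 5*r*w - 35*r - w^2 + 7*w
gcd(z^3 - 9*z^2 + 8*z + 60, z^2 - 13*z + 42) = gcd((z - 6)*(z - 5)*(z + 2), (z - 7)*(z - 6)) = z - 6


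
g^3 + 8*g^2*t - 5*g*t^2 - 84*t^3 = (g - 3*t)*(g + 4*t)*(g + 7*t)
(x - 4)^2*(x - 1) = x^3 - 9*x^2 + 24*x - 16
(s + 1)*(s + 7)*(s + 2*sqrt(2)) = s^3 + 2*sqrt(2)*s^2 + 8*s^2 + 7*s + 16*sqrt(2)*s + 14*sqrt(2)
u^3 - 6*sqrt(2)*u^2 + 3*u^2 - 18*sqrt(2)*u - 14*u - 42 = (u + 3)*(u - 7*sqrt(2))*(u + sqrt(2))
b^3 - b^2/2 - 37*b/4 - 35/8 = (b - 7/2)*(b + 1/2)*(b + 5/2)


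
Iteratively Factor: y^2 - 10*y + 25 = (y - 5)*(y - 5)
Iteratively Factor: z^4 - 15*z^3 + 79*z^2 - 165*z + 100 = (z - 5)*(z^3 - 10*z^2 + 29*z - 20) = (z - 5)*(z - 4)*(z^2 - 6*z + 5) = (z - 5)^2*(z - 4)*(z - 1)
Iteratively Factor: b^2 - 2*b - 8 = (b + 2)*(b - 4)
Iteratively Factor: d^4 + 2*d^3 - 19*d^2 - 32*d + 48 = (d - 4)*(d^3 + 6*d^2 + 5*d - 12) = (d - 4)*(d - 1)*(d^2 + 7*d + 12) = (d - 4)*(d - 1)*(d + 4)*(d + 3)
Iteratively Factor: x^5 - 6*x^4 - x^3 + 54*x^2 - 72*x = (x - 3)*(x^4 - 3*x^3 - 10*x^2 + 24*x) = (x - 3)*(x - 2)*(x^3 - x^2 - 12*x) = x*(x - 3)*(x - 2)*(x^2 - x - 12) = x*(x - 3)*(x - 2)*(x + 3)*(x - 4)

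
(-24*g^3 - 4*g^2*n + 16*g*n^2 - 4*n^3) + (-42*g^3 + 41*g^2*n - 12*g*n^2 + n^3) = -66*g^3 + 37*g^2*n + 4*g*n^2 - 3*n^3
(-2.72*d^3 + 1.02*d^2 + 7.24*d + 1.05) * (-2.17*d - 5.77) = 5.9024*d^4 + 13.481*d^3 - 21.5962*d^2 - 44.0533*d - 6.0585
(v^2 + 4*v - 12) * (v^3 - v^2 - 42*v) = v^5 + 3*v^4 - 58*v^3 - 156*v^2 + 504*v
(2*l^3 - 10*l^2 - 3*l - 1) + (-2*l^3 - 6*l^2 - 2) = -16*l^2 - 3*l - 3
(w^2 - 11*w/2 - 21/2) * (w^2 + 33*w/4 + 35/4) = w^4 + 11*w^3/4 - 377*w^2/8 - 539*w/4 - 735/8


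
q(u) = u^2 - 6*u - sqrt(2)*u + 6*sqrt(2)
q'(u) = 2*u - 6 - sqrt(2)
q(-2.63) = 34.90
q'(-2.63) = -12.67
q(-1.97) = 26.97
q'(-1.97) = -11.35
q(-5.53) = 80.07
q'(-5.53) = -18.47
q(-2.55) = 33.89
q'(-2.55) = -12.51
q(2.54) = -3.90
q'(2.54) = -2.33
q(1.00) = 2.07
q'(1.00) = -5.41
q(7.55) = 9.51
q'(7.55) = 7.69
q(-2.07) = 28.12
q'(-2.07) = -11.55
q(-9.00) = 156.21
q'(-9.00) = -25.41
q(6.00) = 0.00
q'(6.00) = 4.59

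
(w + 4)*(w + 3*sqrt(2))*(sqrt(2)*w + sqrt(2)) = sqrt(2)*w^3 + 6*w^2 + 5*sqrt(2)*w^2 + 4*sqrt(2)*w + 30*w + 24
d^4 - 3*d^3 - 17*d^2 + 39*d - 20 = (d - 5)*(d - 1)^2*(d + 4)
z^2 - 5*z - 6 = (z - 6)*(z + 1)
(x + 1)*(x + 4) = x^2 + 5*x + 4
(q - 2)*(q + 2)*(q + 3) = q^3 + 3*q^2 - 4*q - 12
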